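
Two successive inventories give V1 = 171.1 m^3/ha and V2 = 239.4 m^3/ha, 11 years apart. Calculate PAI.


Formula: PAI = (V_T2 - V_T1) / (T2 - T1)
Volume increment = 239.4 - 171.1 = 68.3 m^3/ha
PAI = 68.3 / 11 = 6.21 m^3/ha/year

6.21


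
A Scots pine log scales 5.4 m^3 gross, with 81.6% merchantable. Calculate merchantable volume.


Formula: MV = V_total * (merchantable_pct / 100)
Merchantable fraction = 81.6% / 100 = 0.816
MV = 5.4 m^3 * 0.816 = 4.406 m^3

4.406


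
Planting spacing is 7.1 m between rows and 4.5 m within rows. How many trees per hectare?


Formula: TPH = 10000 m^2/ha / (spacing_x * spacing_y)
Area per tree = 7.1 m * 4.5 m = 31.95 m^2
TPH = 10000 / 31.95 = 313 trees/ha

313


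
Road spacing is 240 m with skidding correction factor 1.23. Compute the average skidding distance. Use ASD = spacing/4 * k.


Formula: ASD = (spacing / 4) * correction
Uncorrected distance = spacing / 4 = 240 / 4 = 60 m
ASD = 60 * 1.23 = 74 m

74


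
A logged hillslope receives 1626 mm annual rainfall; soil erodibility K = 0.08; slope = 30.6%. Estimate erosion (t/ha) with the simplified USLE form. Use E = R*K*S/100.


Formula: E = R * K * S / 100  (simplified USLE)
R * K = 1626 * 0.08 = 130.08
E = 130.08 * 30.6 / 100 = 39.8 t/ha

39.8


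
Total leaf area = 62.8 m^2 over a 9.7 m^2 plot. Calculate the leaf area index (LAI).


Formula: LAI = total leaf area / ground area  (dimensionless)
LAI = 62.8 m^2 / 9.7 m^2
LAI = 6.47

6.47


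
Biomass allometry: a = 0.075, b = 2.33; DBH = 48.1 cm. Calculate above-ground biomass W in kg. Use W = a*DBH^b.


Formula: W = a * DBH^b  (allometric power law)
DBH^b = 48.1^2.33 = 8306.1167
W = 0.075 * 8306.1167 = 623.0 kg

623.0


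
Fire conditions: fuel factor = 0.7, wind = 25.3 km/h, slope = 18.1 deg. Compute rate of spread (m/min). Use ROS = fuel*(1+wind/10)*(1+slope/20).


Formula: ROS = fuel * (1 + wind/10) * (1 + slope/20)
Wind factor = 1 + 25.3/10 = 3.53
Slope factor = 1 + 18.1/20 = 1.905
ROS = 0.7 * 3.53 * 1.905 = 4.71 m/min

4.71


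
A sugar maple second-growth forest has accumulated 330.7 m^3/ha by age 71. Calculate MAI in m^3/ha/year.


Formula: MAI = Total Volume / Stand Age
MAI = 330.7 m^3/ha / 71 years
MAI = 4.66 m^3/ha/year

4.66


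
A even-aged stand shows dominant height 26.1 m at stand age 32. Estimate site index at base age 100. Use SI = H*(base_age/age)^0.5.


Formula: SI = H_dom * (base_age / age)^0.5
Age ratio = 100 / 32 = 3.125
sqrt(age_ratio) = 1.76777
SI = 26.1 * 1.76777 = 46.1 m

46.1


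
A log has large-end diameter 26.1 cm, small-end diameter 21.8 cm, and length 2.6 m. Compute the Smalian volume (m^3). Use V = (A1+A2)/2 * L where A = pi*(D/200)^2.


Smalian: V = (A1 + A2)/2 * L,  A = pi*(D/200)^2
A1 = pi*(26.1/200)^2 = 0.053502 m^2
A2 = pi*(21.8/200)^2 = 0.037325 m^2
V = (0.053502+0.037325)/2*2.6 = 0.1181 m^3

0.1181


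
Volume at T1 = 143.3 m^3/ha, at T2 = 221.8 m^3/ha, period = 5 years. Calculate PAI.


Formula: PAI = (V_T2 - V_T1) / (T2 - T1)
Volume increment = 221.8 - 143.3 = 78.5 m^3/ha
PAI = 78.5 / 5 = 15.7 m^3/ha/year

15.7


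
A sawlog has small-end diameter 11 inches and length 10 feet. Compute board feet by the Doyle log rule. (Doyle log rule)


Doyle: BF = (D - 4)^2 * L / 16
Adjusted diameter = 11 - 4 = 7 in
(D-4)^2 = 7^2 = 49
BF = 49 * 10 / 16 = 31 BF

31


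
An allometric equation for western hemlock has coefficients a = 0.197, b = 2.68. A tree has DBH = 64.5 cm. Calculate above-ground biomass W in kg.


Formula: W = a * DBH^b  (allometric power law)
DBH^b = 64.5^2.68 = 70732.6673
W = 0.197 * 70732.6673 = 13934.3 kg

13934.3


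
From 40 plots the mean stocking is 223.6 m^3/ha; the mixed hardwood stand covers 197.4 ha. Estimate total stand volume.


Formula: Total Volume = Mean Volume per ha * Total Area
Total Volume = 223.6 m^3/ha * 197.4 ha
Total Volume = 44139 m^3

44139


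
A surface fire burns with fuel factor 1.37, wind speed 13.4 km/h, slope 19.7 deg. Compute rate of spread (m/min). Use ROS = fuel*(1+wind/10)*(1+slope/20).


Formula: ROS = fuel * (1 + wind/10) * (1 + slope/20)
Wind factor = 1 + 13.4/10 = 2.34
Slope factor = 1 + 19.7/20 = 1.985
ROS = 1.37 * 2.34 * 1.985 = 6.36 m/min

6.36


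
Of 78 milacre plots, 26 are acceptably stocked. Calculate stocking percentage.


Formula: Stocking % = stocked plots / total plots * 100
Stocking = 26 / 78 * 100
Stocking = 0.3333 * 100 = 33.3%

33.3


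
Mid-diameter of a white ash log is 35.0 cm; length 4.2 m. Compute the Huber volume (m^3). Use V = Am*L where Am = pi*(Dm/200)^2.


Huber: V = Am * L,  Am = pi*(Dm/200)^2
Am = pi*(35.0/200)^2 = 0.096211 m^2
V = 0.096211*4.2 = 0.4041 m^3

0.4041


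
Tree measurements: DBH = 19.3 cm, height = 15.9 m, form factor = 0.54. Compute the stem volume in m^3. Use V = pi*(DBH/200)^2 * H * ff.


Formula: V = pi * (DBH/200)^2 * H * ff
Radius = DBH/200 = 19.3/200 = 0.0965 m
Radius^2 = 0.0965^2 = 0.00931225 m^2
V = pi * 0.00931225 * 15.9 * 0.54
V = 0.251 m^3

0.251


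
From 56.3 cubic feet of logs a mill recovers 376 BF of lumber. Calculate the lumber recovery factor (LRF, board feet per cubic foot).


Formula: LRF = Lumber Output (BF) / Log Input (ft^3)
LRF = 376 BF / 56.3 ft^3
LRF = 6.68 BF/ft^3

6.68


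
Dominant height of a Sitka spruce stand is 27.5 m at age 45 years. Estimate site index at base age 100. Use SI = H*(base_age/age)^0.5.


Formula: SI = H_dom * (base_age / age)^0.5
Age ratio = 100 / 45 = 2.22222
sqrt(age_ratio) = 1.49071
SI = 27.5 * 1.49071 = 41.0 m

41.0


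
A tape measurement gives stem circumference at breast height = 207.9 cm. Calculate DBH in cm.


Formula: DBH = C / pi
DBH = 207.9 / pi
pi = 3.14159...
DBH = 66.2 cm

66.2


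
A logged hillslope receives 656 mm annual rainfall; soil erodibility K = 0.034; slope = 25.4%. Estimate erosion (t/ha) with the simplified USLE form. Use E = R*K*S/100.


Formula: E = R * K * S / 100  (simplified USLE)
R * K = 656 * 0.034 = 22.304
E = 22.304 * 25.4 / 100 = 5.67 t/ha

5.67


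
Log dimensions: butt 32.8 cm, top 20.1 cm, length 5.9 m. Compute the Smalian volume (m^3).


Smalian: V = (A1 + A2)/2 * L,  A = pi*(D/200)^2
A1 = pi*(32.8/200)^2 = 0.084496 m^2
A2 = pi*(20.1/200)^2 = 0.031731 m^2
V = (0.084496+0.031731)/2*5.9 = 0.3429 m^3

0.3429


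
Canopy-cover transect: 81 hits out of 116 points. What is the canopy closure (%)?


Formula: Canopy closure = covered points / total points * 100
Closure = 81 / 116 * 100
Closure = 0.6983 * 100 = 69.8%

69.8


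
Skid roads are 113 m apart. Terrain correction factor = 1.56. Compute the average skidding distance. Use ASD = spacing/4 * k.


Formula: ASD = (spacing / 4) * correction
Uncorrected distance = spacing / 4 = 113 / 4 = 28.25 m
ASD = 28.25 * 1.56 = 44 m

44


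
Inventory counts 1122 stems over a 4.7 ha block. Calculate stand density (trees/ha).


Formula: Stand Density = N_trees / Area_ha
Density = 1122 trees / 4.7 ha
Density = 239 trees/ha

239


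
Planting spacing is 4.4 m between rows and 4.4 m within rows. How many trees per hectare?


Formula: TPH = 10000 m^2/ha / (spacing_x * spacing_y)
Area per tree = 4.4 m * 4.4 m = 19.36 m^2
TPH = 10000 / 19.36 = 517 trees/ha

517


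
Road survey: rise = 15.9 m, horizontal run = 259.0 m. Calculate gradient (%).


Formula: Gradient = rise / run * 100
Gradient = 15.9 / 259.0 * 100 = 6.1%

6.1


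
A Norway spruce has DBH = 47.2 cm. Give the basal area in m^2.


Formula: BA = pi * (DBH/2)^2 / 10000  (cm^2 to m^2)
Radius = DBH/2 = 47.2/2 = 23.6 cm
BA = pi * 23.6^2 / 10000
   = 1749.7414 cm^2 / 10000
   = 0.175 m^2

0.175


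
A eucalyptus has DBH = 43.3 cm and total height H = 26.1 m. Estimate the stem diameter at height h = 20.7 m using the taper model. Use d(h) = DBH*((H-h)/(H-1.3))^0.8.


Taper: d(h) = DBH * ((H - h) / (H - 1.3))^0.8
Numerator = H - h = 26.1 - 20.7 = 5.4 m
Denominator = H - 1.3 = 26.1 - 1.3 = 24.8 m
Ratio = 5.4 / 24.8 = 0.21774
d = 43.3 * 0.21774^0.8 = 12.8 cm

12.8


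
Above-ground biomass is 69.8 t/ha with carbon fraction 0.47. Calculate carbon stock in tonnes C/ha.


Formula: Carbon Stock = Biomass * Carbon Fraction
C = 69.8 t/ha * 0.47
C = 32.8 t C/ha

32.8


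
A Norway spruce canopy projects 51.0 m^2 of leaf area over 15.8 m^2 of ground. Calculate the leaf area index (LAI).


Formula: LAI = total leaf area / ground area  (dimensionless)
LAI = 51.0 m^2 / 15.8 m^2
LAI = 3.23

3.23


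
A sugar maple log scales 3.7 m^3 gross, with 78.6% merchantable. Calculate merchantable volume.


Formula: MV = V_total * (merchantable_pct / 100)
Merchantable fraction = 78.6% / 100 = 0.786
MV = 3.7 m^3 * 0.786 = 2.908 m^3

2.908


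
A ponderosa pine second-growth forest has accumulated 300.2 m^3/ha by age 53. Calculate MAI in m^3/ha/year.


Formula: MAI = Total Volume / Stand Age
MAI = 300.2 m^3/ha / 53 years
MAI = 5.66 m^3/ha/year

5.66


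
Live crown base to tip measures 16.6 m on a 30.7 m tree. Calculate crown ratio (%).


Formula: Crown Ratio = (Crown Length / Total Height) * 100
CR = (16.6 m / 30.7 m) * 100
CR = 0.5407 * 100 = 54.1%

54.1


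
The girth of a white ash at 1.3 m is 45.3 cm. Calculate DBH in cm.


Formula: DBH = C / pi
DBH = 45.3 / pi
pi = 3.14159...
DBH = 14.4 cm

14.4


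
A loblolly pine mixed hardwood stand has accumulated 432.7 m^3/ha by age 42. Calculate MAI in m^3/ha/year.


Formula: MAI = Total Volume / Stand Age
MAI = 432.7 m^3/ha / 42 years
MAI = 10.3 m^3/ha/year

10.3


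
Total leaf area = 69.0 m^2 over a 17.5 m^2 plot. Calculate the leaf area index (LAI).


Formula: LAI = total leaf area / ground area  (dimensionless)
LAI = 69.0 m^2 / 17.5 m^2
LAI = 3.94

3.94


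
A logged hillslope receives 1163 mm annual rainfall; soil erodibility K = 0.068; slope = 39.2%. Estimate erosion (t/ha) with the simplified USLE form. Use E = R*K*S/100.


Formula: E = R * K * S / 100  (simplified USLE)
R * K = 1163 * 0.068 = 79.084
E = 79.084 * 39.2 / 100 = 31.0 t/ha

31.0


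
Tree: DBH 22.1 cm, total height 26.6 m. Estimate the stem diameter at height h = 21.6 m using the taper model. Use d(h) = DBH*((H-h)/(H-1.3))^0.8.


Taper: d(h) = DBH * ((H - h) / (H - 1.3))^0.8
Numerator = H - h = 26.6 - 21.6 = 5.0 m
Denominator = H - 1.3 = 26.6 - 1.3 = 25.3 m
Ratio = 5.0 / 25.3 = 0.19763
d = 22.1 * 0.19763^0.8 = 6.0 cm

6.0


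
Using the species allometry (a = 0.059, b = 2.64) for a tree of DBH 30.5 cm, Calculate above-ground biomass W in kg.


Formula: W = a * DBH^b  (allometric power law)
DBH^b = 30.5^2.64 = 8289.9436
W = 0.059 * 8289.9436 = 489.1 kg

489.1


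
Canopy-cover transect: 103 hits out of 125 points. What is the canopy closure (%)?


Formula: Canopy closure = covered points / total points * 100
Closure = 103 / 125 * 100
Closure = 0.824 * 100 = 82.4%

82.4


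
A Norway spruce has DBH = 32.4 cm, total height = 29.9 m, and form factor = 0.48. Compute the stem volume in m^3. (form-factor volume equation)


Formula: V = pi * (DBH/200)^2 * H * ff
Radius = DBH/200 = 32.4/200 = 0.162 m
Radius^2 = 0.162^2 = 0.026244 m^2
V = pi * 0.026244 * 29.9 * 0.48
V = 1.183 m^3

1.183


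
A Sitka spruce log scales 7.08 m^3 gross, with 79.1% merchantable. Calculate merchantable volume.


Formula: MV = V_total * (merchantable_pct / 100)
Merchantable fraction = 79.1% / 100 = 0.791
MV = 7.08 m^3 * 0.791 = 5.6 m^3

5.6


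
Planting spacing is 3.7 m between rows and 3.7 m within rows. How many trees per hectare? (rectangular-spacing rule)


Formula: TPH = 10000 m^2/ha / (spacing_x * spacing_y)
Area per tree = 3.7 m * 3.7 m = 13.69 m^2
TPH = 10000 / 13.69 = 730 trees/ha

730


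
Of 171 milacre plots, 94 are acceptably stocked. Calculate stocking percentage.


Formula: Stocking % = stocked plots / total plots * 100
Stocking = 94 / 171 * 100
Stocking = 0.5497 * 100 = 55.0%

55.0


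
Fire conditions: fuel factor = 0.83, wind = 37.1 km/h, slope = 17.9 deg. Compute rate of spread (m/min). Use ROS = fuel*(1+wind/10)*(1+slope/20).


Formula: ROS = fuel * (1 + wind/10) * (1 + slope/20)
Wind factor = 1 + 37.1/10 = 4.71
Slope factor = 1 + 17.9/20 = 1.895
ROS = 0.83 * 4.71 * 1.895 = 7.41 m/min

7.41


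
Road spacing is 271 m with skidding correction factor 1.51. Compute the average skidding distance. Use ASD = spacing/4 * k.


Formula: ASD = (spacing / 4) * correction
Uncorrected distance = spacing / 4 = 271 / 4 = 67.75 m
ASD = 67.75 * 1.51 = 102 m

102


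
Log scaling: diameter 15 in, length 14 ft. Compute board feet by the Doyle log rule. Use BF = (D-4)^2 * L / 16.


Doyle: BF = (D - 4)^2 * L / 16
Adjusted diameter = 15 - 4 = 11 in
(D-4)^2 = 11^2 = 121
BF = 121 * 14 / 16 = 106 BF

106


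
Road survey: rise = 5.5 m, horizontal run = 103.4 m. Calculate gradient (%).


Formula: Gradient = rise / run * 100
Gradient = 5.5 / 103.4 * 100 = 5.3%

5.3


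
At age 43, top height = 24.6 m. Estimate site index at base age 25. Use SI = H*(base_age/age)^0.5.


Formula: SI = H_dom * (base_age / age)^0.5
Age ratio = 25 / 43 = 0.5814
sqrt(age_ratio) = 0.76249
SI = 24.6 * 0.76249 = 18.8 m

18.8


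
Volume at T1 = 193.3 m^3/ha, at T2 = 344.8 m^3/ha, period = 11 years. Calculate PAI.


Formula: PAI = (V_T2 - V_T1) / (T2 - T1)
Volume increment = 344.8 - 193.3 = 151.5 m^3/ha
PAI = 151.5 / 11 = 13.77 m^3/ha/year

13.77


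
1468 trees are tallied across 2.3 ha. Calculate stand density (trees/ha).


Formula: Stand Density = N_trees / Area_ha
Density = 1468 trees / 2.3 ha
Density = 638 trees/ha

638


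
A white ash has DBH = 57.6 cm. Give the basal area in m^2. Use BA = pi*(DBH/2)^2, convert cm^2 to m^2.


Formula: BA = pi * (DBH/2)^2 / 10000  (cm^2 to m^2)
Radius = DBH/2 = 57.6/2 = 28.8 cm
BA = pi * 28.8^2 / 10000
   = 2605.7626 cm^2 / 10000
   = 0.2606 m^2

0.2606


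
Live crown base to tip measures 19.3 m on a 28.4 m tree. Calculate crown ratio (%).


Formula: Crown Ratio = (Crown Length / Total Height) * 100
CR = (19.3 m / 28.4 m) * 100
CR = 0.6796 * 100 = 68.0%

68.0


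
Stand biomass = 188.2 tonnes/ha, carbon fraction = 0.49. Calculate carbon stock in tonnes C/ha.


Formula: Carbon Stock = Biomass * Carbon Fraction
C = 188.2 t/ha * 0.49
C = 92.2 t C/ha

92.2


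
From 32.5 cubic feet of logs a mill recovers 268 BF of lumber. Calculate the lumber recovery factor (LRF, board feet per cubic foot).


Formula: LRF = Lumber Output (BF) / Log Input (ft^3)
LRF = 268 BF / 32.5 ft^3
LRF = 8.25 BF/ft^3

8.25


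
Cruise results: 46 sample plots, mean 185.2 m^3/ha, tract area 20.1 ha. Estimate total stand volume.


Formula: Total Volume = Mean Volume per ha * Total Area
Total Volume = 185.2 m^3/ha * 20.1 ha
Total Volume = 3723 m^3

3723


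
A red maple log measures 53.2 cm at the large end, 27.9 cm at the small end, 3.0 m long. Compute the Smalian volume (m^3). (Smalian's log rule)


Smalian: V = (A1 + A2)/2 * L,  A = pi*(D/200)^2
A1 = pi*(53.2/200)^2 = 0.222287 m^2
A2 = pi*(27.9/200)^2 = 0.061136 m^2
V = (0.222287+0.061136)/2*3.0 = 0.4251 m^3

0.4251


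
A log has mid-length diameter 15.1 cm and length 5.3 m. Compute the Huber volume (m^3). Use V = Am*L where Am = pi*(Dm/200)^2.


Huber: V = Am * L,  Am = pi*(Dm/200)^2
Am = pi*(15.1/200)^2 = 0.017908 m^2
V = 0.017908*5.3 = 0.0949 m^3

0.0949


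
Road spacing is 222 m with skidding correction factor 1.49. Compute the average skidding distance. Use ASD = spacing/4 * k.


Formula: ASD = (spacing / 4) * correction
Uncorrected distance = spacing / 4 = 222 / 4 = 55.5 m
ASD = 55.5 * 1.49 = 83 m

83


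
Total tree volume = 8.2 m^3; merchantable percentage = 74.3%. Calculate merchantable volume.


Formula: MV = V_total * (merchantable_pct / 100)
Merchantable fraction = 74.3% / 100 = 0.743
MV = 8.2 m^3 * 0.743 = 6.093 m^3

6.093


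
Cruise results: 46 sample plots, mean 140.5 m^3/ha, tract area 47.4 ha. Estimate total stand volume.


Formula: Total Volume = Mean Volume per ha * Total Area
Total Volume = 140.5 m^3/ha * 47.4 ha
Total Volume = 6660 m^3

6660


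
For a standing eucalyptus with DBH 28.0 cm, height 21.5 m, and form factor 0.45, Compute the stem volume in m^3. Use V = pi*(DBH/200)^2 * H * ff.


Formula: V = pi * (DBH/200)^2 * H * ff
Radius = DBH/200 = 28.0/200 = 0.14 m
Radius^2 = 0.14^2 = 0.0196 m^2
V = pi * 0.0196 * 21.5 * 0.45
V = 0.596 m^3

0.596


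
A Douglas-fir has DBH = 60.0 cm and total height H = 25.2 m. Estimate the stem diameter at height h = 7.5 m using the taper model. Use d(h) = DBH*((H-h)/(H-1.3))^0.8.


Taper: d(h) = DBH * ((H - h) / (H - 1.3))^0.8
Numerator = H - h = 25.2 - 7.5 = 17.7 m
Denominator = H - 1.3 = 25.2 - 1.3 = 23.9 m
Ratio = 17.7 / 23.9 = 0.74059
d = 60.0 * 0.74059^0.8 = 47.2 cm

47.2


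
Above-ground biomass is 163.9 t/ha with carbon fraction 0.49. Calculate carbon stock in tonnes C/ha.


Formula: Carbon Stock = Biomass * Carbon Fraction
C = 163.9 t/ha * 0.49
C = 80.3 t C/ha

80.3


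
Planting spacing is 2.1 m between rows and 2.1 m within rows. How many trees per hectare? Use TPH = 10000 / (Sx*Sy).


Formula: TPH = 10000 m^2/ha / (spacing_x * spacing_y)
Area per tree = 2.1 m * 2.1 m = 4.41 m^2
TPH = 10000 / 4.41 = 2268 trees/ha

2268


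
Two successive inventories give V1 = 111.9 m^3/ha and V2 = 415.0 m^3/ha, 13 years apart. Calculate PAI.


Formula: PAI = (V_T2 - V_T1) / (T2 - T1)
Volume increment = 415.0 - 111.9 = 303.1 m^3/ha
PAI = 303.1 / 13 = 23.32 m^3/ha/year

23.32


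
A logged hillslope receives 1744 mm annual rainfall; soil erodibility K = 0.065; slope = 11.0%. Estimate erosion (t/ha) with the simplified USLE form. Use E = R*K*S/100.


Formula: E = R * K * S / 100  (simplified USLE)
R * K = 1744 * 0.065 = 113.36
E = 113.36 * 11.0 / 100 = 12.47 t/ha

12.47


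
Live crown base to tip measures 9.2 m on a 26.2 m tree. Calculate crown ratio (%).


Formula: Crown Ratio = (Crown Length / Total Height) * 100
CR = (9.2 m / 26.2 m) * 100
CR = 0.3511 * 100 = 35.1%

35.1


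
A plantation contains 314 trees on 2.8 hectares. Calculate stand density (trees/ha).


Formula: Stand Density = N_trees / Area_ha
Density = 314 trees / 2.8 ha
Density = 112 trees/ha

112


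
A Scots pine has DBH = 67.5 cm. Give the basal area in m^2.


Formula: BA = pi * (DBH/2)^2 / 10000  (cm^2 to m^2)
Radius = DBH/2 = 67.5/2 = 33.75 cm
BA = pi * 33.75^2 / 10000
   = 3578.4704 cm^2 / 10000
   = 0.3578 m^2

0.3578


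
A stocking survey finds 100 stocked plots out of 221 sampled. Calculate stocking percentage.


Formula: Stocking % = stocked plots / total plots * 100
Stocking = 100 / 221 * 100
Stocking = 0.4525 * 100 = 45.2%

45.2


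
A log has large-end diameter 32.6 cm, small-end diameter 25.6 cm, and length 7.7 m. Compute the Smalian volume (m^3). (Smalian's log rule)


Smalian: V = (A1 + A2)/2 * L,  A = pi*(D/200)^2
A1 = pi*(32.6/200)^2 = 0.083469 m^2
A2 = pi*(25.6/200)^2 = 0.051472 m^2
V = (0.083469+0.051472)/2*7.7 = 0.5195 m^3

0.5195


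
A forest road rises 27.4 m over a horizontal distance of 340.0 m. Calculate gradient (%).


Formula: Gradient = rise / run * 100
Gradient = 27.4 / 340.0 * 100 = 8.1%

8.1


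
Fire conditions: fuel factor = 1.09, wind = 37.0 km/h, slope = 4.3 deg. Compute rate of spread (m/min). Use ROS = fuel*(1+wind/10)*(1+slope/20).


Formula: ROS = fuel * (1 + wind/10) * (1 + slope/20)
Wind factor = 1 + 37.0/10 = 4.7
Slope factor = 1 + 4.3/20 = 1.215
ROS = 1.09 * 4.7 * 1.215 = 6.22 m/min

6.22


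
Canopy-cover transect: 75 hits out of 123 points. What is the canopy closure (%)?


Formula: Canopy closure = covered points / total points * 100
Closure = 75 / 123 * 100
Closure = 0.6098 * 100 = 61.0%

61.0


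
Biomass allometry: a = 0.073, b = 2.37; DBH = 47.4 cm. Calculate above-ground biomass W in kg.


Formula: W = a * DBH^b  (allometric power law)
DBH^b = 47.4^2.37 = 9366.8738
W = 0.073 * 9366.8738 = 683.8 kg

683.8


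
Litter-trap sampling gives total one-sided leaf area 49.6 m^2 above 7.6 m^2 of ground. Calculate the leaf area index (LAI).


Formula: LAI = total leaf area / ground area  (dimensionless)
LAI = 49.6 m^2 / 7.6 m^2
LAI = 6.53

6.53


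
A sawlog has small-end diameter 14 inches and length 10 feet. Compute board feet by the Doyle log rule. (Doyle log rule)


Doyle: BF = (D - 4)^2 * L / 16
Adjusted diameter = 14 - 4 = 10 in
(D-4)^2 = 10^2 = 100
BF = 100 * 10 / 16 = 63 BF

63


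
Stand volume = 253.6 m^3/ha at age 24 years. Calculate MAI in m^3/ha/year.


Formula: MAI = Total Volume / Stand Age
MAI = 253.6 m^3/ha / 24 years
MAI = 10.57 m^3/ha/year

10.57


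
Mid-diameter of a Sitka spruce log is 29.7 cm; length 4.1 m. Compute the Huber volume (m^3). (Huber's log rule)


Huber: V = Am * L,  Am = pi*(Dm/200)^2
Am = pi*(29.7/200)^2 = 0.069279 m^2
V = 0.069279*4.1 = 0.284 m^3

0.284


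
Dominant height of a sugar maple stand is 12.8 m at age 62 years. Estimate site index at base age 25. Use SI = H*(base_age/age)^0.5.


Formula: SI = H_dom * (base_age / age)^0.5
Age ratio = 25 / 62 = 0.40323
sqrt(age_ratio) = 0.635
SI = 12.8 * 0.635 = 8.1 m

8.1


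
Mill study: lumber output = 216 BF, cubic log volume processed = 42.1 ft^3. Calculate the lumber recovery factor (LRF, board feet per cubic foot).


Formula: LRF = Lumber Output (BF) / Log Input (ft^3)
LRF = 216 BF / 42.1 ft^3
LRF = 5.13 BF/ft^3

5.13


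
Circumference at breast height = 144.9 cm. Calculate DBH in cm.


Formula: DBH = C / pi
DBH = 144.9 / pi
pi = 3.14159...
DBH = 46.1 cm

46.1


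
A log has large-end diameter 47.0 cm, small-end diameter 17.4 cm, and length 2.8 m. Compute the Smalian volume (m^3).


Smalian: V = (A1 + A2)/2 * L,  A = pi*(D/200)^2
A1 = pi*(47.0/200)^2 = 0.173494 m^2
A2 = pi*(17.4/200)^2 = 0.023779 m^2
V = (0.173494+0.023779)/2*2.8 = 0.2762 m^3

0.2762


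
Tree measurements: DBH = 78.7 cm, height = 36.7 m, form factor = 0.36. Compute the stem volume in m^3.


Formula: V = pi * (DBH/200)^2 * H * ff
Radius = DBH/200 = 78.7/200 = 0.3935 m
Radius^2 = 0.3935^2 = 0.15484225 m^2
V = pi * 0.15484225 * 36.7 * 0.36
V = 6.427 m^3

6.427


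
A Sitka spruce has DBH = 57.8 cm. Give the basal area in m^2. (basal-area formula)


Formula: BA = pi * (DBH/2)^2 / 10000  (cm^2 to m^2)
Radius = DBH/2 = 57.8/2 = 28.9 cm
BA = pi * 28.9^2 / 10000
   = 2623.8896 cm^2 / 10000
   = 0.2624 m^2

0.2624


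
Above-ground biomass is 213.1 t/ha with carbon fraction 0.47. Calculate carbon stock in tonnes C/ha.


Formula: Carbon Stock = Biomass * Carbon Fraction
C = 213.1 t/ha * 0.47
C = 100.2 t C/ha

100.2


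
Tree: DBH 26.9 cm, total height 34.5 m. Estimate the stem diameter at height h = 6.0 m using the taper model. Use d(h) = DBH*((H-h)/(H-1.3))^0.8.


Taper: d(h) = DBH * ((H - h) / (H - 1.3))^0.8
Numerator = H - h = 34.5 - 6.0 = 28.5 m
Denominator = H - 1.3 = 34.5 - 1.3 = 33.2 m
Ratio = 28.5 / 33.2 = 0.85843
d = 26.9 * 0.85843^0.8 = 23.8 cm

23.8


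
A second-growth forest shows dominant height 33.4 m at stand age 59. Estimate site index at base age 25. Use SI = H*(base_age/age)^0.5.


Formula: SI = H_dom * (base_age / age)^0.5
Age ratio = 25 / 59 = 0.42373
sqrt(age_ratio) = 0.65094
SI = 33.4 * 0.65094 = 21.7 m

21.7


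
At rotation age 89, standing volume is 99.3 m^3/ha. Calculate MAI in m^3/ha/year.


Formula: MAI = Total Volume / Stand Age
MAI = 99.3 m^3/ha / 89 years
MAI = 1.12 m^3/ha/year

1.12


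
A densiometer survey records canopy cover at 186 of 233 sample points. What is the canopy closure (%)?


Formula: Canopy closure = covered points / total points * 100
Closure = 186 / 233 * 100
Closure = 0.7983 * 100 = 79.8%

79.8


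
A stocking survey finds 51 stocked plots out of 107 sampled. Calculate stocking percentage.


Formula: Stocking % = stocked plots / total plots * 100
Stocking = 51 / 107 * 100
Stocking = 0.4766 * 100 = 47.7%

47.7


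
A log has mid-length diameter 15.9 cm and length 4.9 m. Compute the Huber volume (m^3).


Huber: V = Am * L,  Am = pi*(Dm/200)^2
Am = pi*(15.9/200)^2 = 0.019856 m^2
V = 0.019856*4.9 = 0.0973 m^3

0.0973


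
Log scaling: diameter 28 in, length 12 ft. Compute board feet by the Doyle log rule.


Doyle: BF = (D - 4)^2 * L / 16
Adjusted diameter = 28 - 4 = 24 in
(D-4)^2 = 24^2 = 576
BF = 576 * 12 / 16 = 432 BF

432


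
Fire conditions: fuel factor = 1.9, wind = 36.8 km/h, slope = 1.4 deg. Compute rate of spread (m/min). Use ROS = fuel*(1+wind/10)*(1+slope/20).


Formula: ROS = fuel * (1 + wind/10) * (1 + slope/20)
Wind factor = 1 + 36.8/10 = 4.68
Slope factor = 1 + 1.4/20 = 1.07
ROS = 1.9 * 4.68 * 1.07 = 9.51 m/min

9.51


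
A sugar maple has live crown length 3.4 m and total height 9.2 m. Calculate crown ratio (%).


Formula: Crown Ratio = (Crown Length / Total Height) * 100
CR = (3.4 m / 9.2 m) * 100
CR = 0.3696 * 100 = 37.0%

37.0


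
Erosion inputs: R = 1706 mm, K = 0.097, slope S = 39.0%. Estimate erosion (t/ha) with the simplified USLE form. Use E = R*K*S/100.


Formula: E = R * K * S / 100  (simplified USLE)
R * K = 1706 * 0.097 = 165.482
E = 165.482 * 39.0 / 100 = 64.54 t/ha

64.54


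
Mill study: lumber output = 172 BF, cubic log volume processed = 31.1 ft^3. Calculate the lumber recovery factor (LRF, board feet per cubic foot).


Formula: LRF = Lumber Output (BF) / Log Input (ft^3)
LRF = 172 BF / 31.1 ft^3
LRF = 5.53 BF/ft^3

5.53


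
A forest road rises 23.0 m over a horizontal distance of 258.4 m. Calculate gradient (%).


Formula: Gradient = rise / run * 100
Gradient = 23.0 / 258.4 * 100 = 8.9%

8.9


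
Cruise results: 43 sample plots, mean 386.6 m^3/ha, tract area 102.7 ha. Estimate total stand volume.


Formula: Total Volume = Mean Volume per ha * Total Area
Total Volume = 386.6 m^3/ha * 102.7 ha
Total Volume = 39704 m^3

39704


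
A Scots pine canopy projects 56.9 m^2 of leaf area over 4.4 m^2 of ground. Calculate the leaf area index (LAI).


Formula: LAI = total leaf area / ground area  (dimensionless)
LAI = 56.9 m^2 / 4.4 m^2
LAI = 12.93

12.93


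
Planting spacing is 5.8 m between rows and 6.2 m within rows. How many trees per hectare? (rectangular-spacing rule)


Formula: TPH = 10000 m^2/ha / (spacing_x * spacing_y)
Area per tree = 5.8 m * 6.2 m = 35.96 m^2
TPH = 10000 / 35.96 = 278 trees/ha

278


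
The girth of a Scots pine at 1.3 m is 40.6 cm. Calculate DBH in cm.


Formula: DBH = C / pi
DBH = 40.6 / pi
pi = 3.14159...
DBH = 12.9 cm

12.9


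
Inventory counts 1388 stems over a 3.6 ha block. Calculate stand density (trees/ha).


Formula: Stand Density = N_trees / Area_ha
Density = 1388 trees / 3.6 ha
Density = 386 trees/ha

386


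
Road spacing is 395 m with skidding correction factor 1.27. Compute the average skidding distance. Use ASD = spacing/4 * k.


Formula: ASD = (spacing / 4) * correction
Uncorrected distance = spacing / 4 = 395 / 4 = 98.75 m
ASD = 98.75 * 1.27 = 125 m

125


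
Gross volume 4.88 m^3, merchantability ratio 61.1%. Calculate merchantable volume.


Formula: MV = V_total * (merchantable_pct / 100)
Merchantable fraction = 61.1% / 100 = 0.611
MV = 4.88 m^3 * 0.611 = 2.982 m^3

2.982


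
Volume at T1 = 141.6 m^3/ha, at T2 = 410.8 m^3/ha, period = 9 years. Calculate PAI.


Formula: PAI = (V_T2 - V_T1) / (T2 - T1)
Volume increment = 410.8 - 141.6 = 269.2 m^3/ha
PAI = 269.2 / 9 = 29.91 m^3/ha/year

29.91


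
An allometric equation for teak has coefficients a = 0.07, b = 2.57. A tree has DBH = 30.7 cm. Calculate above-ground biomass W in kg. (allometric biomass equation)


Formula: W = a * DBH^b  (allometric power law)
DBH^b = 30.7^2.57 = 6636.5997
W = 0.07 * 6636.5997 = 464.6 kg

464.6


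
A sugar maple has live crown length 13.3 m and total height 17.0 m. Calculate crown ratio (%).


Formula: Crown Ratio = (Crown Length / Total Height) * 100
CR = (13.3 m / 17.0 m) * 100
CR = 0.7824 * 100 = 78.2%

78.2


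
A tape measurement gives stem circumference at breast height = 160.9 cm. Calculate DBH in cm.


Formula: DBH = C / pi
DBH = 160.9 / pi
pi = 3.14159...
DBH = 51.2 cm

51.2


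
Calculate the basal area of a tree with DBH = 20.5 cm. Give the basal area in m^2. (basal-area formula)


Formula: BA = pi * (DBH/2)^2 / 10000  (cm^2 to m^2)
Radius = DBH/2 = 20.5/2 = 10.25 cm
BA = pi * 10.25^2 / 10000
   = 330.0636 cm^2 / 10000
   = 0.033 m^2

0.033


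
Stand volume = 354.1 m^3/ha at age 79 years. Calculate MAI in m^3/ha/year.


Formula: MAI = Total Volume / Stand Age
MAI = 354.1 m^3/ha / 79 years
MAI = 4.48 m^3/ha/year

4.48


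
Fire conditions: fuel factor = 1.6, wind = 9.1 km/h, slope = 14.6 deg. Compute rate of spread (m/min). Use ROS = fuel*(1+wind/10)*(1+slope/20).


Formula: ROS = fuel * (1 + wind/10) * (1 + slope/20)
Wind factor = 1 + 9.1/10 = 1.91
Slope factor = 1 + 14.6/20 = 1.73
ROS = 1.6 * 1.91 * 1.73 = 5.29 m/min

5.29


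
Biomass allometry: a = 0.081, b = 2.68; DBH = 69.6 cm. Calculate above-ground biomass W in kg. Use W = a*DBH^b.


Formula: W = a * DBH^b  (allometric power law)
DBH^b = 69.6^2.68 = 86734.6763
W = 0.081 * 86734.6763 = 7025.5 kg

7025.5


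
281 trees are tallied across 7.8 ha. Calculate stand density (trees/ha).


Formula: Stand Density = N_trees / Area_ha
Density = 281 trees / 7.8 ha
Density = 36 trees/ha

36


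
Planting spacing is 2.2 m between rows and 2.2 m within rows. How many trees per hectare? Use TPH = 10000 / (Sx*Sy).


Formula: TPH = 10000 m^2/ha / (spacing_x * spacing_y)
Area per tree = 2.2 m * 2.2 m = 4.84 m^2
TPH = 10000 / 4.84 = 2066 trees/ha

2066


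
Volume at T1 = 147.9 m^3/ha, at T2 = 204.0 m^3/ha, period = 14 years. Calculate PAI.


Formula: PAI = (V_T2 - V_T1) / (T2 - T1)
Volume increment = 204.0 - 147.9 = 56.1 m^3/ha
PAI = 56.1 / 14 = 4.01 m^3/ha/year

4.01


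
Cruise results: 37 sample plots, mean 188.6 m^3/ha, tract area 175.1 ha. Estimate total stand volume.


Formula: Total Volume = Mean Volume per ha * Total Area
Total Volume = 188.6 m^3/ha * 175.1 ha
Total Volume = 33024 m^3

33024


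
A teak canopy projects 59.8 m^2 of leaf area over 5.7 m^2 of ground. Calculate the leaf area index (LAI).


Formula: LAI = total leaf area / ground area  (dimensionless)
LAI = 59.8 m^2 / 5.7 m^2
LAI = 10.49

10.49


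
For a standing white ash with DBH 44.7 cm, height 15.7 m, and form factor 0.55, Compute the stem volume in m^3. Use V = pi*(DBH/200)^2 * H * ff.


Formula: V = pi * (DBH/200)^2 * H * ff
Radius = DBH/200 = 44.7/200 = 0.2235 m
Radius^2 = 0.2235^2 = 0.04995225 m^2
V = pi * 0.04995225 * 15.7 * 0.55
V = 1.355 m^3

1.355


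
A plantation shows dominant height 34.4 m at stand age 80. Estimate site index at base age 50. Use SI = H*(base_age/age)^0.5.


Formula: SI = H_dom * (base_age / age)^0.5
Age ratio = 50 / 80 = 0.625
sqrt(age_ratio) = 0.79057
SI = 34.4 * 0.79057 = 27.2 m

27.2


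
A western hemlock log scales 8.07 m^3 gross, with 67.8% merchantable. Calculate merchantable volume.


Formula: MV = V_total * (merchantable_pct / 100)
Merchantable fraction = 67.8% / 100 = 0.678
MV = 8.07 m^3 * 0.678 = 5.471 m^3

5.471


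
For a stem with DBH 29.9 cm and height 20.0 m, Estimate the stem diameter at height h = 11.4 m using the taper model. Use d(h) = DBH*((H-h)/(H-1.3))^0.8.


Taper: d(h) = DBH * ((H - h) / (H - 1.3))^0.8
Numerator = H - h = 20.0 - 11.4 = 8.6 m
Denominator = H - 1.3 = 20.0 - 1.3 = 18.7 m
Ratio = 8.6 / 18.7 = 0.45989
d = 29.9 * 0.45989^0.8 = 16.1 cm

16.1


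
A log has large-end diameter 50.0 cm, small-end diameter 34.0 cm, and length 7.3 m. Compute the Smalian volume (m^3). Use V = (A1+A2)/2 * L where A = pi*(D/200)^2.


Smalian: V = (A1 + A2)/2 * L,  A = pi*(D/200)^2
A1 = pi*(50.0/200)^2 = 0.19635 m^2
A2 = pi*(34.0/200)^2 = 0.090792 m^2
V = (0.19635+0.090792)/2*7.3 = 1.0481 m^3

1.0481


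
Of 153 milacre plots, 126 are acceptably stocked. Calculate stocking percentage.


Formula: Stocking % = stocked plots / total plots * 100
Stocking = 126 / 153 * 100
Stocking = 0.8235 * 100 = 82.4%

82.4


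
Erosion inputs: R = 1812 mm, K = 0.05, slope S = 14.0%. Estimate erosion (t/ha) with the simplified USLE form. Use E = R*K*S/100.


Formula: E = R * K * S / 100  (simplified USLE)
R * K = 1812 * 0.05 = 90.6
E = 90.6 * 14.0 / 100 = 12.68 t/ha

12.68


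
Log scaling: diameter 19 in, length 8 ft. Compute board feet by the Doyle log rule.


Doyle: BF = (D - 4)^2 * L / 16
Adjusted diameter = 19 - 4 = 15 in
(D-4)^2 = 15^2 = 225
BF = 225 * 8 / 16 = 113 BF

113


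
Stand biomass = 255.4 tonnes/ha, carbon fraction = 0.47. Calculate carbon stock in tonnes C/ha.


Formula: Carbon Stock = Biomass * Carbon Fraction
C = 255.4 t/ha * 0.47
C = 120.0 t C/ha

120.0


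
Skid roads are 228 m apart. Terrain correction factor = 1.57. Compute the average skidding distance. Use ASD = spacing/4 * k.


Formula: ASD = (spacing / 4) * correction
Uncorrected distance = spacing / 4 = 228 / 4 = 57 m
ASD = 57 * 1.57 = 89 m

89


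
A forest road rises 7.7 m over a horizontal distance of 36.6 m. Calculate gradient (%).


Formula: Gradient = rise / run * 100
Gradient = 7.7 / 36.6 * 100 = 21.0%

21.0


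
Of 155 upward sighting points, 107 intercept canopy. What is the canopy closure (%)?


Formula: Canopy closure = covered points / total points * 100
Closure = 107 / 155 * 100
Closure = 0.6903 * 100 = 69.0%

69.0


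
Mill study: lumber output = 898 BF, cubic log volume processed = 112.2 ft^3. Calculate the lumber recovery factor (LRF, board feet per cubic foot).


Formula: LRF = Lumber Output (BF) / Log Input (ft^3)
LRF = 898 BF / 112.2 ft^3
LRF = 8.0 BF/ft^3

8.0


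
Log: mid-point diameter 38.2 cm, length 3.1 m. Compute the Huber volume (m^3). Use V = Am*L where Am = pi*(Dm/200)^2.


Huber: V = Am * L,  Am = pi*(Dm/200)^2
Am = pi*(38.2/200)^2 = 0.114608 m^2
V = 0.114608*3.1 = 0.3553 m^3

0.3553


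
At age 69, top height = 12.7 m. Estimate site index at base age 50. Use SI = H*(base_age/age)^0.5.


Formula: SI = H_dom * (base_age / age)^0.5
Age ratio = 50 / 69 = 0.72464
sqrt(age_ratio) = 0.85126
SI = 12.7 * 0.85126 = 10.8 m

10.8


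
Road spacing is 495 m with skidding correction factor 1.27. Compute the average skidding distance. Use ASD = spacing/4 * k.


Formula: ASD = (spacing / 4) * correction
Uncorrected distance = spacing / 4 = 495 / 4 = 123.75 m
ASD = 123.75 * 1.27 = 157 m

157


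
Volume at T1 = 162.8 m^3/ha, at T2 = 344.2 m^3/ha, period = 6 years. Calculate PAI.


Formula: PAI = (V_T2 - V_T1) / (T2 - T1)
Volume increment = 344.2 - 162.8 = 181.4 m^3/ha
PAI = 181.4 / 6 = 30.23 m^3/ha/year

30.23


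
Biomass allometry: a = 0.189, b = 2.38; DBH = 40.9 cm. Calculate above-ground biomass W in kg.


Formula: W = a * DBH^b  (allometric power law)
DBH^b = 40.9^2.38 = 6853.3273
W = 0.189 * 6853.3273 = 1295.3 kg

1295.3


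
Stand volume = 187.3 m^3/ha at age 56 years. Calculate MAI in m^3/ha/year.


Formula: MAI = Total Volume / Stand Age
MAI = 187.3 m^3/ha / 56 years
MAI = 3.34 m^3/ha/year

3.34


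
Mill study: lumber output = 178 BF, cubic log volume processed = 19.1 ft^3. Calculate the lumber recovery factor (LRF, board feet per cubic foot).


Formula: LRF = Lumber Output (BF) / Log Input (ft^3)
LRF = 178 BF / 19.1 ft^3
LRF = 9.32 BF/ft^3

9.32


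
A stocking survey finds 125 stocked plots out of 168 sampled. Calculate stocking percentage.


Formula: Stocking % = stocked plots / total plots * 100
Stocking = 125 / 168 * 100
Stocking = 0.744 * 100 = 74.4%

74.4


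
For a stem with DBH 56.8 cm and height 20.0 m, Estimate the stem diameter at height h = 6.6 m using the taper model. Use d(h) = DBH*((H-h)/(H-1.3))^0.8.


Taper: d(h) = DBH * ((H - h) / (H - 1.3))^0.8
Numerator = H - h = 20.0 - 6.6 = 13.4 m
Denominator = H - 1.3 = 20.0 - 1.3 = 18.7 m
Ratio = 13.4 / 18.7 = 0.71658
d = 56.8 * 0.71658^0.8 = 43.5 cm

43.5


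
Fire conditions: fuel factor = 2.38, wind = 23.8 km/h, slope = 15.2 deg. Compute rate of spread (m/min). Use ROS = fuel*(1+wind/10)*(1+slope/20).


Formula: ROS = fuel * (1 + wind/10) * (1 + slope/20)
Wind factor = 1 + 23.8/10 = 3.38
Slope factor = 1 + 15.2/20 = 1.76
ROS = 2.38 * 3.38 * 1.76 = 14.16 m/min

14.16


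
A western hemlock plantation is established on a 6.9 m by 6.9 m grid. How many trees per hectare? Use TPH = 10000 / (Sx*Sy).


Formula: TPH = 10000 m^2/ha / (spacing_x * spacing_y)
Area per tree = 6.9 m * 6.9 m = 47.61 m^2
TPH = 10000 / 47.61 = 210 trees/ha

210


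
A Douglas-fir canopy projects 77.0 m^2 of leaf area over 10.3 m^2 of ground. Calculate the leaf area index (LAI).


Formula: LAI = total leaf area / ground area  (dimensionless)
LAI = 77.0 m^2 / 10.3 m^2
LAI = 7.48

7.48


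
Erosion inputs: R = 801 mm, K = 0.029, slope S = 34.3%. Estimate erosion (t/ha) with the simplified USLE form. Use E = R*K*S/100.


Formula: E = R * K * S / 100  (simplified USLE)
R * K = 801 * 0.029 = 23.229
E = 23.229 * 34.3 / 100 = 7.97 t/ha

7.97


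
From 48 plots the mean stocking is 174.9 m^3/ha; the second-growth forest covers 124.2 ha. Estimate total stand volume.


Formula: Total Volume = Mean Volume per ha * Total Area
Total Volume = 174.9 m^3/ha * 124.2 ha
Total Volume = 21723 m^3

21723


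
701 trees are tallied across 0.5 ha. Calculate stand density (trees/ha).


Formula: Stand Density = N_trees / Area_ha
Density = 701 trees / 0.5 ha
Density = 1402 trees/ha

1402


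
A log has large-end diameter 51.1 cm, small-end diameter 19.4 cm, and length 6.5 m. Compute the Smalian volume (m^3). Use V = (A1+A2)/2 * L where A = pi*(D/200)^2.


Smalian: V = (A1 + A2)/2 * L,  A = pi*(D/200)^2
A1 = pi*(51.1/200)^2 = 0.205084 m^2
A2 = pi*(19.4/200)^2 = 0.029559 m^2
V = (0.205084+0.029559)/2*6.5 = 0.7626 m^3

0.7626


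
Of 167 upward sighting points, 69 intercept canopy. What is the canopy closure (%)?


Formula: Canopy closure = covered points / total points * 100
Closure = 69 / 167 * 100
Closure = 0.4132 * 100 = 41.3%

41.3


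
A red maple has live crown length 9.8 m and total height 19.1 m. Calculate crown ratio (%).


Formula: Crown Ratio = (Crown Length / Total Height) * 100
CR = (9.8 m / 19.1 m) * 100
CR = 0.5131 * 100 = 51.3%

51.3


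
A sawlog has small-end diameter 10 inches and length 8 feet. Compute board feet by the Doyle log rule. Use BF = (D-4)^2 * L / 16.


Doyle: BF = (D - 4)^2 * L / 16
Adjusted diameter = 10 - 4 = 6 in
(D-4)^2 = 6^2 = 36
BF = 36 * 8 / 16 = 18 BF

18


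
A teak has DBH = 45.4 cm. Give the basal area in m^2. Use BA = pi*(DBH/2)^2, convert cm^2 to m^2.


Formula: BA = pi * (DBH/2)^2 / 10000  (cm^2 to m^2)
Radius = DBH/2 = 45.4/2 = 22.7 cm
BA = pi * 22.7^2 / 10000
   = 1618.8313 cm^2 / 10000
   = 0.1619 m^2

0.1619


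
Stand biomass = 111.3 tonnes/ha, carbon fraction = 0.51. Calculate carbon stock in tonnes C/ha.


Formula: Carbon Stock = Biomass * Carbon Fraction
C = 111.3 t/ha * 0.51
C = 56.8 t C/ha

56.8


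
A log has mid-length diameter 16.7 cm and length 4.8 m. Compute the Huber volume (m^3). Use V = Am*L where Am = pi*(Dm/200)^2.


Huber: V = Am * L,  Am = pi*(Dm/200)^2
Am = pi*(16.7/200)^2 = 0.021904 m^2
V = 0.021904*4.8 = 0.1051 m^3

0.1051


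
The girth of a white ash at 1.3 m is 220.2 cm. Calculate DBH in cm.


Formula: DBH = C / pi
DBH = 220.2 / pi
pi = 3.14159...
DBH = 70.1 cm

70.1


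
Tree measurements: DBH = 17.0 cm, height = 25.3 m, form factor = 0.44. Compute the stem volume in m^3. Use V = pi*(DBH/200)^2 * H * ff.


Formula: V = pi * (DBH/200)^2 * H * ff
Radius = DBH/200 = 17.0/200 = 0.085 m
Radius^2 = 0.085^2 = 0.007225 m^2
V = pi * 0.007225 * 25.3 * 0.44
V = 0.253 m^3

0.253


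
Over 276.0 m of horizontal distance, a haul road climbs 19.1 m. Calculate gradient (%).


Formula: Gradient = rise / run * 100
Gradient = 19.1 / 276.0 * 100 = 6.9%

6.9
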